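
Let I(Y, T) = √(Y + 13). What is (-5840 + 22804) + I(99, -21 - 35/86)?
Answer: 16964 + 4*√7 ≈ 16975.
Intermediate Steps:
I(Y, T) = √(13 + Y)
(-5840 + 22804) + I(99, -21 - 35/86) = (-5840 + 22804) + √(13 + 99) = 16964 + √112 = 16964 + 4*√7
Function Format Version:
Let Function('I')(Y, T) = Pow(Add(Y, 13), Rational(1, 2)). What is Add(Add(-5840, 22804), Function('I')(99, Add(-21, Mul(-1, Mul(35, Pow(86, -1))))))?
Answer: Add(16964, Mul(4, Pow(7, Rational(1, 2)))) ≈ 16975.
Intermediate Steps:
Function('I')(Y, T) = Pow(Add(13, Y), Rational(1, 2))
Add(Add(-5840, 22804), Function('I')(99, Add(-21, Mul(-1, Mul(35, Pow(86, -1)))))) = Add(Add(-5840, 22804), Pow(Add(13, 99), Rational(1, 2))) = Add(16964, Pow(112, Rational(1, 2))) = Add(16964, Mul(4, Pow(7, Rational(1, 2))))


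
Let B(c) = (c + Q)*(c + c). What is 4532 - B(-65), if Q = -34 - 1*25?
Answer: -11588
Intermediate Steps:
Q = -59 (Q = -34 - 25 = -59)
B(c) = 2*c*(-59 + c) (B(c) = (c - 59)*(c + c) = (-59 + c)*(2*c) = 2*c*(-59 + c))
4532 - B(-65) = 4532 - 2*(-65)*(-59 - 65) = 4532 - 2*(-65)*(-124) = 4532 - 1*16120 = 4532 - 16120 = -11588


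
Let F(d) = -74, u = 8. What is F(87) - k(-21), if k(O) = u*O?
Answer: 94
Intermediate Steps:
k(O) = 8*O
F(87) - k(-21) = -74 - 8*(-21) = -74 - 1*(-168) = -74 + 168 = 94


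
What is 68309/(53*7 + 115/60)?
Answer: 819708/4475 ≈ 183.18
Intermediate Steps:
68309/(53*7 + 115/60) = 68309/(371 + 115*(1/60)) = 68309/(371 + 23/12) = 68309/(4475/12) = 68309*(12/4475) = 819708/4475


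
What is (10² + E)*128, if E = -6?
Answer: 12032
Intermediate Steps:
(10² + E)*128 = (10² - 6)*128 = (100 - 6)*128 = 94*128 = 12032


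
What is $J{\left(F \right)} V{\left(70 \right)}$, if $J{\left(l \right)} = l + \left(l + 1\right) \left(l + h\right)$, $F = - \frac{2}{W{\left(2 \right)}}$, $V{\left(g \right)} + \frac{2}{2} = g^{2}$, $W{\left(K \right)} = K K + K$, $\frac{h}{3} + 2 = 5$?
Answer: $\frac{80017}{3} \approx 26672.0$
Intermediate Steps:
$h = 9$ ($h = -6 + 3 \cdot 5 = -6 + 15 = 9$)
$W{\left(K \right)} = K + K^{2}$ ($W{\left(K \right)} = K^{2} + K = K + K^{2}$)
$V{\left(g \right)} = -1 + g^{2}$
$F = - \frac{1}{3}$ ($F = - \frac{2}{2 \left(1 + 2\right)} = - \frac{2}{2 \cdot 3} = - \frac{2}{6} = \left(-2\right) \frac{1}{6} = - \frac{1}{3} \approx -0.33333$)
$J{\left(l \right)} = l + \left(1 + l\right) \left(9 + l\right)$ ($J{\left(l \right)} = l + \left(l + 1\right) \left(l + 9\right) = l + \left(1 + l\right) \left(9 + l\right)$)
$J{\left(F \right)} V{\left(70 \right)} = \left(9 + \left(- \frac{1}{3}\right)^{2} + 11 \left(- \frac{1}{3}\right)\right) \left(-1 + 70^{2}\right) = \left(9 + \frac{1}{9} - \frac{11}{3}\right) \left(-1 + 4900\right) = \frac{49}{9} \cdot 4899 = \frac{80017}{3}$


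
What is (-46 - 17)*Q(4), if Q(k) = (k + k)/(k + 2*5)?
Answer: -36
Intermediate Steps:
Q(k) = 2*k/(10 + k) (Q(k) = (2*k)/(k + 10) = (2*k)/(10 + k) = 2*k/(10 + k))
(-46 - 17)*Q(4) = (-46 - 17)*(2*4/(10 + 4)) = -126*4/14 = -63*4/7 = -36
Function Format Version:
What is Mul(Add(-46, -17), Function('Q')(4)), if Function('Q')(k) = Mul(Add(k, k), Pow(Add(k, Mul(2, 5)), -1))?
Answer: -36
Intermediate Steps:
Function('Q')(k) = Mul(2, k, Pow(Add(10, k), -1)) (Function('Q')(k) = Mul(Mul(2, k), Pow(Add(k, 10), -1)) = Mul(Mul(2, k), Pow(Add(10, k), -1)) = Mul(2, k, Pow(Add(10, k), -1)))
Mul(Add(-46, -17), Function('Q')(4)) = Mul(Add(-46, -17), Mul(2, 4, Pow(Add(10, 4), -1))) = Mul(-63, Mul(2, 4, Pow(14, -1))) = Mul(-63, Mul(2, 4, Rational(1, 14))) = Mul(-63, Rational(4, 7)) = -36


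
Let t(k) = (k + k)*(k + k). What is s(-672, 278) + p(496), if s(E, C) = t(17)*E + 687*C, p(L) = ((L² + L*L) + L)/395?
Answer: -230916642/395 ≈ -5.8460e+5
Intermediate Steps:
p(L) = L/395 + 2*L²/395 (p(L) = ((L² + L²) + L)*(1/395) = (2*L² + L)*(1/395) = (L + 2*L²)*(1/395) = L/395 + 2*L²/395)
t(k) = 4*k² (t(k) = (2*k)*(2*k) = 4*k²)
s(E, C) = 687*C + 1156*E (s(E, C) = (4*17²)*E + 687*C = (4*289)*E + 687*C = 1156*E + 687*C = 687*C + 1156*E)
s(-672, 278) + p(496) = (687*278 + 1156*(-672)) + (1/395)*496*(1 + 2*496) = (190986 - 776832) + (1/395)*496*(1 + 992) = -585846 + (1/395)*496*993 = -585846 + 492528/395 = -230916642/395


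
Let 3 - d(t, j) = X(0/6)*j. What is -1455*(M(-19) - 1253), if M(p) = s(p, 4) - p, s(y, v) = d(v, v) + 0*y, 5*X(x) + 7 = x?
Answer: 1782957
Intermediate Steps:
X(x) = -7/5 + x/5
d(t, j) = 3 + 7*j/5 (d(t, j) = 3 - (-7/5 + (0/6)/5)*j = 3 - (-7/5 + (0*(⅙))/5)*j = 3 - (-7/5 + (⅕)*0)*j = 3 - (-7/5 + 0)*j = 3 - (-7)*j/5 = 3 + 7*j/5)
s(y, v) = 3 + 7*v/5 (s(y, v) = (3 + 7*v/5) + 0*y = (3 + 7*v/5) + 0 = 3 + 7*v/5)
M(p) = 43/5 - p (M(p) = (3 + (7/5)*4) - p = (3 + 28/5) - p = 43/5 - p)
-1455*(M(-19) - 1253) = -1455*((43/5 - 1*(-19)) - 1253) = -1455*((43/5 + 19) - 1253) = -1455*(138/5 - 1253) = -1455*(-6127/5) = 1782957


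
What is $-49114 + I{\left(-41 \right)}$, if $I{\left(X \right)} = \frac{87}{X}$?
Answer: $- \frac{2013761}{41} \approx -49116.0$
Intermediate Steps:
$-49114 + I{\left(-41 \right)} = -49114 + \frac{87}{-41} = -49114 + 87 \left(- \frac{1}{41}\right) = -49114 - \frac{87}{41} = - \frac{2013761}{41}$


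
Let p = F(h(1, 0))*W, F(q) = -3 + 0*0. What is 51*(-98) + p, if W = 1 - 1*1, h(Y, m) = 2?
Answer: -4998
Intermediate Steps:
F(q) = -3 (F(q) = -3 + 0 = -3)
W = 0 (W = 1 - 1 = 0)
p = 0 (p = -3*0 = 0)
51*(-98) + p = 51*(-98) + 0 = -4998 + 0 = -4998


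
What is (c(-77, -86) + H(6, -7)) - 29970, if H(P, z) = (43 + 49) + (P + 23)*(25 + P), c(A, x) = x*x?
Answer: -21583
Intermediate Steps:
c(A, x) = x²
H(P, z) = 92 + (23 + P)*(25 + P)
(c(-77, -86) + H(6, -7)) - 29970 = ((-86)² + (667 + 6² + 48*6)) - 29970 = (7396 + (667 + 36 + 288)) - 29970 = (7396 + 991) - 29970 = 8387 - 29970 = -21583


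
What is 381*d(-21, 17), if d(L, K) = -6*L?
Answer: 48006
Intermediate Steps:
381*d(-21, 17) = 381*(-6*(-21)) = 381*126 = 48006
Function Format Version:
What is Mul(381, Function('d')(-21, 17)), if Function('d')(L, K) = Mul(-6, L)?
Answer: 48006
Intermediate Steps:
Mul(381, Function('d')(-21, 17)) = Mul(381, Mul(-6, -21)) = Mul(381, 126) = 48006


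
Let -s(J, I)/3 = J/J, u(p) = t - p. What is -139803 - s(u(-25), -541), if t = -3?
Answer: -139800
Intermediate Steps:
u(p) = -3 - p
s(J, I) = -3 (s(J, I) = -3*J/J = -3*1 = -3)
-139803 - s(u(-25), -541) = -139803 - 1*(-3) = -139803 + 3 = -139800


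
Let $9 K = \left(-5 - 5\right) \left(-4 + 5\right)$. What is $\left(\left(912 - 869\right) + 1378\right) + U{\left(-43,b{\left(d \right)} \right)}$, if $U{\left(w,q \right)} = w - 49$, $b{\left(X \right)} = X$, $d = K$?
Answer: $1329$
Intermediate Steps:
$K = - \frac{10}{9}$ ($K = \frac{\left(-5 - 5\right) \left(-4 + 5\right)}{9} = \frac{\left(-10\right) 1}{9} = \frac{1}{9} \left(-10\right) = - \frac{10}{9} \approx -1.1111$)
$d = - \frac{10}{9} \approx -1.1111$
$U{\left(w,q \right)} = -49 + w$
$\left(\left(912 - 869\right) + 1378\right) + U{\left(-43,b{\left(d \right)} \right)} = \left(\left(912 - 869\right) + 1378\right) - 92 = \left(43 + 1378\right) - 92 = 1421 - 92 = 1329$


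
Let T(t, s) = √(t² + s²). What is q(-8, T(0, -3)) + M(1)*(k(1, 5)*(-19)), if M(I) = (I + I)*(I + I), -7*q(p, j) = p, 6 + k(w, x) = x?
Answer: 540/7 ≈ 77.143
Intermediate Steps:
k(w, x) = -6 + x
T(t, s) = √(s² + t²)
q(p, j) = -p/7
M(I) = 4*I² (M(I) = (2*I)*(2*I) = 4*I²)
q(-8, T(0, -3)) + M(1)*(k(1, 5)*(-19)) = -⅐*(-8) + (4*1²)*((-6 + 5)*(-19)) = 8/7 + (4*1)*(-1*(-19)) = 8/7 + 4*19 = 8/7 + 76 = 540/7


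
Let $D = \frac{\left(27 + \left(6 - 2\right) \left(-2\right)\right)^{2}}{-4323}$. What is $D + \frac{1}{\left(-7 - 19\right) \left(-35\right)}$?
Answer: $- \frac{324187}{3933930} \approx -0.082408$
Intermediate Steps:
$D = - \frac{361}{4323}$ ($D = \left(27 + 4 \left(-2\right)\right)^{2} \left(- \frac{1}{4323}\right) = \left(27 - 8\right)^{2} \left(- \frac{1}{4323}\right) = 19^{2} \left(- \frac{1}{4323}\right) = 361 \left(- \frac{1}{4323}\right) = - \frac{361}{4323} \approx -0.083507$)
$D + \frac{1}{\left(-7 - 19\right) \left(-35\right)} = - \frac{361}{4323} + \frac{1}{\left(-7 - 19\right) \left(-35\right)} = - \frac{361}{4323} + \frac{1}{\left(-26\right) \left(-35\right)} = - \frac{361}{4323} + \frac{1}{910} = - \frac{324187}{3933930}$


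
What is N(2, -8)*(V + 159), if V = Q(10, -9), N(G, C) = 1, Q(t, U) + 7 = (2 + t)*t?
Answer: 272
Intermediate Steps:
Q(t, U) = -7 + t*(2 + t) (Q(t, U) = -7 + (2 + t)*t = -7 + t*(2 + t))
V = 113 (V = -7 + 10² + 2*10 = -7 + 100 + 20 = 113)
N(2, -8)*(V + 159) = 1*(113 + 159) = 1*272 = 272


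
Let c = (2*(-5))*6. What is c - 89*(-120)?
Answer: 10620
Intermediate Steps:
c = -60 (c = -10*6 = -60)
c - 89*(-120) = -60 - 89*(-120) = -60 + 10680 = 10620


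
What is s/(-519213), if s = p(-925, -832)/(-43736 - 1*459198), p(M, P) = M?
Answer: -925/261129870942 ≈ -3.5423e-9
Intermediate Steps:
s = 925/502934 (s = -925/(-43736 - 1*459198) = -925/(-43736 - 459198) = -925/(-502934) = -925*(-1/502934) = 925/502934 ≈ 0.0018392)
s/(-519213) = (925/502934)/(-519213) = (925/502934)*(-1/519213) = -925/261129870942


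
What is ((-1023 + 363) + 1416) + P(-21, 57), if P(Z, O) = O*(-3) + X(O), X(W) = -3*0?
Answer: 585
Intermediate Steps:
X(W) = 0
P(Z, O) = -3*O (P(Z, O) = O*(-3) + 0 = -3*O + 0 = -3*O)
((-1023 + 363) + 1416) + P(-21, 57) = ((-1023 + 363) + 1416) - 3*57 = (-660 + 1416) - 171 = 756 - 171 = 585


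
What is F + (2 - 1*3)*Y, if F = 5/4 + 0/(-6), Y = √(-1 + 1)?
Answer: 5/4 ≈ 1.2500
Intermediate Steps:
Y = 0 (Y = √0 = 0)
F = 5/4 (F = 5*(¼) + 0*(-⅙) = 5/4 + 0 = 5/4 ≈ 1.2500)
F + (2 - 1*3)*Y = 5/4 + (2 - 1*3)*0 = 5/4 + (2 - 3)*0 = 5/4 - 1*0 = 5/4 + 0 = 5/4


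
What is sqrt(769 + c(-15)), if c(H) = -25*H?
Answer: 2*sqrt(286) ≈ 33.823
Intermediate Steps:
sqrt(769 + c(-15)) = sqrt(769 - 25*(-15)) = sqrt(769 + 375) = sqrt(1144) = 2*sqrt(286)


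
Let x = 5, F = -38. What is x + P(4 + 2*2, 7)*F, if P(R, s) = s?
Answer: -261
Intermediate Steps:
x + P(4 + 2*2, 7)*F = 5 + 7*(-38) = 5 - 266 = -261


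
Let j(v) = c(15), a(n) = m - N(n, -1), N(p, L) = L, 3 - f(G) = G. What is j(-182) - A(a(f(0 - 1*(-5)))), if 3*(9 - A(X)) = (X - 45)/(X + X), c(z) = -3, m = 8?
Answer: -38/3 ≈ -12.667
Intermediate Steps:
f(G) = 3 - G
a(n) = 9 (a(n) = 8 - 1*(-1) = 8 + 1 = 9)
j(v) = -3
A(X) = 9 - (-45 + X)/(6*X) (A(X) = 9 - (X - 45)/(3*(X + X)) = 9 - (-45 + X)/(3*(2*X)) = 9 - (-45 + X)*1/(2*X)/3 = 9 - (-45 + X)/(6*X))
j(-182) - A(a(f(0 - 1*(-5)))) = -3 - (45 + 53*9)/(6*9) = -3 - (45 + 477)/(6*9) = -3 - 522/(6*9) = -3 - 1*29/3 = -3 - 29/3 = -38/3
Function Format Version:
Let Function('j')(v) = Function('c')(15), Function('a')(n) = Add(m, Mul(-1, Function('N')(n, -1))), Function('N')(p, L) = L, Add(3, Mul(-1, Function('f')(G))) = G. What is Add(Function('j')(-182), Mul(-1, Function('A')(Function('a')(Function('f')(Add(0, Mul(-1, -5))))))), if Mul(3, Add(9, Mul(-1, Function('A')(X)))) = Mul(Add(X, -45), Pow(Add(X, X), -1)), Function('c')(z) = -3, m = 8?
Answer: Rational(-38, 3) ≈ -12.667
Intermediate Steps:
Function('f')(G) = Add(3, Mul(-1, G))
Function('a')(n) = 9 (Function('a')(n) = Add(8, Mul(-1, -1)) = Add(8, 1) = 9)
Function('j')(v) = -3
Function('A')(X) = Add(9, Mul(Rational(-1, 6), Pow(X, -1), Add(-45, X))) (Function('A')(X) = Add(9, Mul(Rational(-1, 3), Mul(Add(X, -45), Pow(Add(X, X), -1)))) = Add(9, Mul(Rational(-1, 3), Mul(Add(-45, X), Pow(Mul(2, X), -1)))) = Add(9, Mul(Rational(-1, 3), Mul(Add(-45, X), Mul(Rational(1, 2), Pow(X, -1))))) = Add(9, Mul(Rational(-1, 3), Mul(Rational(1, 2), Pow(X, -1), Add(-45, X)))) = Add(9, Mul(Rational(-1, 6), Pow(X, -1), Add(-45, X))))
Add(Function('j')(-182), Mul(-1, Function('A')(Function('a')(Function('f')(Add(0, Mul(-1, -5))))))) = Add(-3, Mul(-1, Mul(Rational(1, 6), Pow(9, -1), Add(45, Mul(53, 9))))) = Add(-3, Mul(-1, Mul(Rational(1, 6), Rational(1, 9), Add(45, 477)))) = Add(-3, Mul(-1, Mul(Rational(1, 6), Rational(1, 9), 522))) = Add(-3, Mul(-1, Rational(29, 3))) = Add(-3, Rational(-29, 3)) = Rational(-38, 3)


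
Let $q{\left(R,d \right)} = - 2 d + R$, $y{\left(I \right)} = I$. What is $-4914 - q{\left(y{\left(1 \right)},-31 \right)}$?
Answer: $-4977$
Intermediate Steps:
$q{\left(R,d \right)} = R - 2 d$
$-4914 - q{\left(y{\left(1 \right)},-31 \right)} = -4914 - \left(1 - -62\right) = -4914 - \left(1 + 62\right) = -4914 - 63 = -4977$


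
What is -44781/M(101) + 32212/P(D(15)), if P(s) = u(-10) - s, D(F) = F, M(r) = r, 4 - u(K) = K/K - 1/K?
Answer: -37952621/12221 ≈ -3105.5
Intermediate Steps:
u(K) = 3 + 1/K (u(K) = 4 - (K/K - 1/K) = 4 - (1 - 1/K) = 4 + (-1 + 1/K) = 3 + 1/K)
P(s) = 29/10 - s (P(s) = (3 + 1/(-10)) - s = (3 - ⅒) - s = 29/10 - s)
-44781/M(101) + 32212/P(D(15)) = -44781/101 + 32212/(29/10 - 1*15) = -44781*1/101 + 32212/(29/10 - 15) = -44781/101 + 32212/(-121/10) = -44781/101 + 32212*(-10/121) = -44781/101 - 322120/121 = -37952621/12221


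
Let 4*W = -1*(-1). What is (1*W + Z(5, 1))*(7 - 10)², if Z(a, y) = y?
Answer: 45/4 ≈ 11.250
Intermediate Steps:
W = ¼ (W = (-1*(-1))/4 = (¼)*1 = ¼ ≈ 0.25000)
(1*W + Z(5, 1))*(7 - 10)² = (1*(¼) + 1)*(7 - 10)² = (¼ + 1)*(-3)² = (5/4)*9 = 45/4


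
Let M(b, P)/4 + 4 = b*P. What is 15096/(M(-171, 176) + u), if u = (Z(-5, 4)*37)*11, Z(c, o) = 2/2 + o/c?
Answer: -25160/200531 ≈ -0.12547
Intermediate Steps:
Z(c, o) = 1 + o/c (Z(c, o) = 2*(½) + o/c = 1 + o/c)
u = 407/5 (u = (((-5 + 4)/(-5))*37)*11 = (-⅕*(-1)*37)*11 = ((⅕)*37)*11 = (37/5)*11 = 407/5 ≈ 81.400)
M(b, P) = -16 + 4*P*b (M(b, P) = -16 + 4*(b*P) = -16 + 4*(P*b) = -16 + 4*P*b)
15096/(M(-171, 176) + u) = 15096/((-16 + 4*176*(-171)) + 407/5) = 15096/((-16 - 120384) + 407/5) = 15096/(-120400 + 407/5) = 15096/(-601593/5) = 15096*(-5/601593) = -25160/200531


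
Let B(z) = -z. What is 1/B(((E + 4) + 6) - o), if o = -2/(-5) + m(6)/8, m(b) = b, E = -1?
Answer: -20/157 ≈ -0.12739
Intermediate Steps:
o = 23/20 (o = -2/(-5) + 6/8 = -2*(-⅕) + 6*(⅛) = ⅖ + ¾ = 23/20 ≈ 1.1500)
1/B(((E + 4) + 6) - o) = 1/(-(((-1 + 4) + 6) - 1*23/20)) = 1/(-((3 + 6) - 23/20)) = 1/(-(9 - 23/20)) = 1/(-1*157/20) = 1/(-157/20) = -20/157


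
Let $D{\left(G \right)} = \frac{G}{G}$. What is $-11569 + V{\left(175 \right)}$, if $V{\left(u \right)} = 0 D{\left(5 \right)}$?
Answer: $-11569$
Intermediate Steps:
$D{\left(G \right)} = 1$
$V{\left(u \right)} = 0$ ($V{\left(u \right)} = 0 \cdot 1 = 0$)
$-11569 + V{\left(175 \right)} = -11569 + 0 = -11569$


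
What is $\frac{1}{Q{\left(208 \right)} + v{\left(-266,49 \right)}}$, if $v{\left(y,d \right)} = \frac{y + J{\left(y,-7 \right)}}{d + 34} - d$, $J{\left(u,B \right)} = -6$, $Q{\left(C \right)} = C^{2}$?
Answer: $\frac{83}{3586573} \approx 2.3142 \cdot 10^{-5}$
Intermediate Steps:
$v{\left(y,d \right)} = - d + \frac{-6 + y}{34 + d}$ ($v{\left(y,d \right)} = \frac{y - 6}{d + 34} - d = \frac{-6 + y}{34 + d} - d = - d + \frac{-6 + y}{34 + d}$)
$\frac{1}{Q{\left(208 \right)} + v{\left(-266,49 \right)}} = \frac{1}{208^{2} + \frac{-6 - 266 - 49^{2} - 1666}{34 + 49}} = \frac{1}{43264 + \frac{-6 - 266 - 2401 - 1666}{83}} = \frac{1}{43264 + \frac{1}{83} \left(-4339\right)} = \frac{1}{43264 - \frac{4339}{83}} = \frac{1}{\frac{3586573}{83}} = \frac{83}{3586573}$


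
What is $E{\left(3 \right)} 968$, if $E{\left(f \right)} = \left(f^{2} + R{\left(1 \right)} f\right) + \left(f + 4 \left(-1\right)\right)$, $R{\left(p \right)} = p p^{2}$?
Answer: $10648$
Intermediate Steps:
$R{\left(p \right)} = p^{3}$
$E{\left(f \right)} = -4 + f^{2} + 2 f$ ($E{\left(f \right)} = \left(f^{2} + 1^{3} f\right) + \left(f + 4 \left(-1\right)\right) = \left(f^{2} + 1 f\right) + \left(f - 4\right) = \left(f^{2} + f\right) + \left(-4 + f\right) = \left(f + f^{2}\right) + \left(-4 + f\right) = -4 + f^{2} + 2 f$)
$E{\left(3 \right)} 968 = \left(-4 + 3^{2} + 2 \cdot 3\right) 968 = \left(-4 + 9 + 6\right) 968 = 11 \cdot 968 = 10648$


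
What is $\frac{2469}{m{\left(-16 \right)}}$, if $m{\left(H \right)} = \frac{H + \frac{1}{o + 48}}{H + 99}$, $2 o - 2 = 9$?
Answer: $- \frac{7309063}{570} \approx -12823.0$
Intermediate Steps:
$o = \frac{11}{2}$ ($o = 1 + \frac{1}{2} \cdot 9 = 1 + \frac{9}{2} = \frac{11}{2} \approx 5.5$)
$m{\left(H \right)} = \frac{\frac{2}{107} + H}{99 + H}$ ($m{\left(H \right)} = \frac{H + \frac{1}{\frac{11}{2} + 48}}{H + 99} = \frac{H + \frac{1}{\frac{107}{2}}}{99 + H} = \frac{H + \frac{2}{107}}{99 + H} = \frac{\frac{2}{107} + H}{99 + H}$)
$\frac{2469}{m{\left(-16 \right)}} = \frac{2469}{\frac{1}{99 - 16} \left(\frac{2}{107} - 16\right)} = \frac{2469}{\frac{1}{83} \left(- \frac{1710}{107}\right)} = \frac{2469}{- \frac{1710}{8881}} = 2469 \left(- \frac{8881}{1710}\right) = - \frac{7309063}{570}$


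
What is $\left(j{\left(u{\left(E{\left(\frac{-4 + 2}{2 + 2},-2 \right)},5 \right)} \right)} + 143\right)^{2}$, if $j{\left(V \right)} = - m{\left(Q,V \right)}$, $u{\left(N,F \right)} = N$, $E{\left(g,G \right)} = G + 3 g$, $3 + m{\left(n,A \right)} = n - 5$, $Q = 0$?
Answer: $22801$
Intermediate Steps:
$m{\left(n,A \right)} = -8 + n$ ($m{\left(n,A \right)} = -3 + \left(n - 5\right) = -3 + \left(-5 + n\right) = -8 + n$)
$j{\left(V \right)} = 8$ ($j{\left(V \right)} = - (-8 + 0) = \left(-1\right) \left(-8\right) = 8$)
$\left(j{\left(u{\left(E{\left(\frac{-4 + 2}{2 + 2},-2 \right)},5 \right)} \right)} + 143\right)^{2} = \left(8 + 143\right)^{2} = 151^{2} = 22801$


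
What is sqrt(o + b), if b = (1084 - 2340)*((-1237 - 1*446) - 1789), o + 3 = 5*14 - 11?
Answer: 2*sqrt(1090222) ≈ 2088.3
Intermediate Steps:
o = 56 (o = -3 + (5*14 - 11) = -3 + (70 - 11) = -3 + 59 = 56)
b = 4360832 (b = -1256*((-1237 - 446) - 1789) = -1256*(-1683 - 1789) = -1256*(-3472) = 4360832)
sqrt(o + b) = sqrt(56 + 4360832) = sqrt(4360888) = 2*sqrt(1090222)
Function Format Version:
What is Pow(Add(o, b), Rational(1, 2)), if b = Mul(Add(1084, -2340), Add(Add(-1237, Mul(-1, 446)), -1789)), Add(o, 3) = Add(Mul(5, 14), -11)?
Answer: Mul(2, Pow(1090222, Rational(1, 2))) ≈ 2088.3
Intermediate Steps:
o = 56 (o = Add(-3, Add(Mul(5, 14), -11)) = Add(-3, Add(70, -11)) = Add(-3, 59) = 56)
b = 4360832 (b = Mul(-1256, Add(Add(-1237, -446), -1789)) = Mul(-1256, Add(-1683, -1789)) = Mul(-1256, -3472) = 4360832)
Pow(Add(o, b), Rational(1, 2)) = Pow(Add(56, 4360832), Rational(1, 2)) = Pow(4360888, Rational(1, 2)) = Mul(2, Pow(1090222, Rational(1, 2)))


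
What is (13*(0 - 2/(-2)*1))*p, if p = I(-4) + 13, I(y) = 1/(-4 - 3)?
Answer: 1170/7 ≈ 167.14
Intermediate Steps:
I(y) = -⅐ (I(y) = 1/(-7) = -⅐)
p = 90/7 (p = -⅐ + 13 = 90/7 ≈ 12.857)
(13*(0 - 2/(-2)*1))*p = (13*(0 - 2/(-2)*1))*(90/7) = (13*(0 - 2*(-½)*1))*(90/7) = (13*(0 + 1*1))*(90/7) = (13*(0 + 1))*(90/7) = (13*1)*(90/7) = 13*(90/7) = 1170/7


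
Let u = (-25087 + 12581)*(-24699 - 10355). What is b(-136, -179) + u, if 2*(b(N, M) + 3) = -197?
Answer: 876770445/2 ≈ 4.3839e+8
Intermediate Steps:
b(N, M) = -203/2 (b(N, M) = -3 + (1/2)*(-197) = -3 - 197/2 = -203/2)
u = 438385324 (u = -12506*(-35054) = 438385324)
b(-136, -179) + u = -203/2 + 438385324 = 876770445/2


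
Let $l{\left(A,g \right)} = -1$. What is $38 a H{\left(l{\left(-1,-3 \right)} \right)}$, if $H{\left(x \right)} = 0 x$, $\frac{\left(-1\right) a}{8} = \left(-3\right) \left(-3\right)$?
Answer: $0$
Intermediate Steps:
$a = -72$ ($a = - 8 \left(\left(-3\right) \left(-3\right)\right) = \left(-8\right) 9 = -72$)
$H{\left(x \right)} = 0$
$38 a H{\left(l{\left(-1,-3 \right)} \right)} = 38 \left(-72\right) 0 = \left(-2736\right) 0 = 0$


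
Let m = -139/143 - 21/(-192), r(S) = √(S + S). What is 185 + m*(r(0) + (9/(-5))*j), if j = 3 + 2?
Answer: 1764175/9152 ≈ 192.76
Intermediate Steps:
r(S) = √2*√S (r(S) = √(2*S) = √2*√S)
j = 5
m = -7895/9152 (m = -139*1/143 - 21*(-1/192) = -139/143 + 7/64 = -7895/9152 ≈ -0.86265)
185 + m*(r(0) + (9/(-5))*j) = 185 - 7895*(√2*√0 + (9/(-5))*5)/9152 = 185 - 7895*(√2*0 + (9*(-⅕))*5)/9152 = 185 - 7895*(0 - 9/5*5)/9152 = 185 - 7895*(0 - 9)/9152 = 185 - 7895/9152*(-9) = 185 + 71055/9152 = 1764175/9152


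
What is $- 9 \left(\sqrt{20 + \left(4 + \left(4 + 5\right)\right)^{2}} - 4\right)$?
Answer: $36 - 27 \sqrt{21} \approx -87.729$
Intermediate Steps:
$- 9 \left(\sqrt{20 + \left(4 + \left(4 + 5\right)\right)^{2}} - 4\right) = - 9 \left(\sqrt{20 + \left(4 + 9\right)^{2}} - 4\right) = - 9 \left(\sqrt{20 + 13^{2}} - 4\right) = - 9 \left(\sqrt{20 + 169} - 4\right) = - 9 \left(\sqrt{189} - 4\right) = - 9 \left(3 \sqrt{21} - 4\right) = - 9 \left(-4 + 3 \sqrt{21}\right) = 36 - 27 \sqrt{21}$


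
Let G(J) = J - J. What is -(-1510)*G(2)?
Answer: 0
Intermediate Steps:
G(J) = 0
-(-1510)*G(2) = -(-1510)*0 = -10*0 = 0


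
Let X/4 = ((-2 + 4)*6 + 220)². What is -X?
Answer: -215296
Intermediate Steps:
X = 215296 (X = 4*((-2 + 4)*6 + 220)² = 4*(2*6 + 220)² = 4*(12 + 220)² = 4*232² = 4*53824 = 215296)
-X = -1*215296 = -215296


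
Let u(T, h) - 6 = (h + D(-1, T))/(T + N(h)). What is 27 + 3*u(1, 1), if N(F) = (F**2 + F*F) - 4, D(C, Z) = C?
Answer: 45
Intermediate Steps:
N(F) = -4 + 2*F**2 (N(F) = (F**2 + F**2) - 4 = 2*F**2 - 4 = -4 + 2*F**2)
u(T, h) = 6 + (-1 + h)/(-4 + T + 2*h**2) (u(T, h) = 6 + (h - 1)/(T + (-4 + 2*h**2)) = 6 + (-1 + h)/(-4 + T + 2*h**2))
27 + 3*u(1, 1) = 27 + 3*((-25 + 1 + 6*1 + 12*1**2)/(-4 + 1 + 2*1**2)) = 27 + 3*((-25 + 1 + 6 + 12*1)/(-4 + 1 + 2*1)) = 27 + 3*((-25 + 1 + 6 + 12)/(-4 + 1 + 2)) = 27 + 3*(-6/(-1)) = 27 + 3*(-1*(-6)) = 27 + 3*6 = 27 + 18 = 45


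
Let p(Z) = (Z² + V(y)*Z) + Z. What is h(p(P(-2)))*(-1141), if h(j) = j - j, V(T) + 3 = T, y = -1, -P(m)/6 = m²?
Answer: 0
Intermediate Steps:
P(m) = -6*m²
V(T) = -3 + T
p(Z) = Z² - 3*Z (p(Z) = (Z² + (-3 - 1)*Z) + Z = (Z² - 4*Z) + Z = Z² - 3*Z)
h(j) = 0
h(p(P(-2)))*(-1141) = 0*(-1141) = 0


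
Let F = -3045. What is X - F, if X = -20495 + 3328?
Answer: -14122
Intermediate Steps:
X = -17167
X - F = -17167 - 1*(-3045) = -17167 + 3045 = -14122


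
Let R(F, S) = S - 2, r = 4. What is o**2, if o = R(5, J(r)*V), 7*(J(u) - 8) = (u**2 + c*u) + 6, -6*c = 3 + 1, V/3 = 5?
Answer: 1245456/49 ≈ 25417.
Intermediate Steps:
V = 15 (V = 3*5 = 15)
c = -2/3 (c = -(3 + 1)/6 = -1/6*4 = -2/3 ≈ -0.66667)
J(u) = 62/7 - 2*u/21 + u**2/7 (J(u) = 8 + ((u**2 - 2*u/3) + 6)/7 = 8 + (6 + u**2 - 2*u/3)/7 = 8 + (6/7 - 2*u/21 + u**2/7) = 62/7 - 2*u/21 + u**2/7)
R(F, S) = -2 + S
o = 1116/7 (o = -2 + (62/7 - 2/21*4 + (1/7)*4**2)*15 = -2 + (62/7 - 8/21 + (1/7)*16)*15 = -2 + (62/7 - 8/21 + 16/7)*15 = -2 + (226/21)*15 = -2 + 1130/7 = 1116/7 ≈ 159.43)
o**2 = (1116/7)**2 = 1245456/49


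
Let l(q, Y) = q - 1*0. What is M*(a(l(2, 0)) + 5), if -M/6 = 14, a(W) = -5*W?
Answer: 420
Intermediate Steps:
l(q, Y) = q (l(q, Y) = q + 0 = q)
M = -84 (M = -6*14 = -84)
M*(a(l(2, 0)) + 5) = -84*(-5*2 + 5) = -84*(-10 + 5) = -84*(-5) = 420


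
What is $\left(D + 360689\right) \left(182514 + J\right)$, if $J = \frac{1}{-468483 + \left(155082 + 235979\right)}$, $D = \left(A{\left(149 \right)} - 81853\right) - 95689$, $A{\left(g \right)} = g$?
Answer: $\frac{1295041128628736}{38711} \approx 3.3454 \cdot 10^{10}$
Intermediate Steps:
$D = -177393$ ($D = \left(149 - 81853\right) - 95689 = -81704 - 95689 = -177393$)
$J = - \frac{1}{77422}$ ($J = \frac{1}{-468483 + 391061} = \frac{1}{-77422} = - \frac{1}{77422} \approx -1.2916 \cdot 10^{-5}$)
$\left(D + 360689\right) \left(182514 + J\right) = \left(-177393 + 360689\right) \left(182514 - \frac{1}{77422}\right) = 183296 \cdot \frac{14130598907}{77422} = \frac{1295041128628736}{38711}$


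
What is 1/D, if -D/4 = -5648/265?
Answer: 265/22592 ≈ 0.011730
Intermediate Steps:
D = 22592/265 (D = -(-22592)/265 = -4*(-5648/265) = 22592/265 ≈ 85.253)
1/D = 1/(22592/265) = 265/22592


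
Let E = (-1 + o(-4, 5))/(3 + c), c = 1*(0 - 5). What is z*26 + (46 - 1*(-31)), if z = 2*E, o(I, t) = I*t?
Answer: 623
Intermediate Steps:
c = -5 (c = 1*(-5) = -5)
E = 21/2 (E = (-1 - 4*5)/(3 - 5) = (-1 - 20)/(-2) = -21*(-½) = 21/2 ≈ 10.500)
z = 21 (z = 2*(21/2) = 21)
z*26 + (46 - 1*(-31)) = 21*26 + (46 - 1*(-31)) = 546 + (46 + 31) = 546 + 77 = 623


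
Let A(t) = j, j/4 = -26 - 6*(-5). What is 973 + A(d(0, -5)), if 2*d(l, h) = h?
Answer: 989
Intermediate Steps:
d(l, h) = h/2
j = 16 (j = 4*(-26 - 6*(-5)) = 4*(-26 + 30) = 4*4 = 16)
A(t) = 16
973 + A(d(0, -5)) = 973 + 16 = 989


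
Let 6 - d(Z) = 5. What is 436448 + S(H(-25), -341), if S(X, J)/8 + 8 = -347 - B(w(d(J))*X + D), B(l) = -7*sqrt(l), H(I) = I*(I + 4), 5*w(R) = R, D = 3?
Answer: 433608 + 336*sqrt(3) ≈ 4.3419e+5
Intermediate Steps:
d(Z) = 1 (d(Z) = 6 - 1*5 = 6 - 5 = 1)
w(R) = R/5
H(I) = I*(4 + I)
S(X, J) = -2840 + 56*sqrt(3 + X/5) (S(X, J) = -64 + 8*(-347 - (-7)*sqrt(((1/5)*1)*X + 3)) = -64 + 8*(-347 - (-7)*sqrt(X/5 + 3)) = -64 + 8*(-347 - (-7)*sqrt(3 + X/5)) = -64 + 8*(-347 + 7*sqrt(3 + X/5)) = -64 + (-2776 + 56*sqrt(3 + X/5)) = -2840 + 56*sqrt(3 + X/5))
436448 + S(H(-25), -341) = 436448 + (-2840 + 56*sqrt(75 + 5*(-25*(4 - 25)))/5) = 436448 + (-2840 + 56*sqrt(75 + 5*(-25*(-21)))/5) = 436448 + (-2840 + 56*sqrt(75 + 5*525)/5) = 436448 + (-2840 + 56*sqrt(75 + 2625)/5) = 436448 + (-2840 + 56*sqrt(2700)/5) = 436448 + (-2840 + 56*(30*sqrt(3))/5) = 436448 + (-2840 + 336*sqrt(3)) = 433608 + 336*sqrt(3)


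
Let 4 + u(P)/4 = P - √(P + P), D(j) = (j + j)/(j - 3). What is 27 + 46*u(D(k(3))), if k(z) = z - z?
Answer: -709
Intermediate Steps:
k(z) = 0
D(j) = 2*j/(-3 + j) (D(j) = (2*j)/(-3 + j) = 2*j/(-3 + j))
u(P) = -16 + 4*P - 4*√2*√P (u(P) = -16 + 4*(P - √(P + P)) = -16 + 4*(P - √(2*P)) = -16 + 4*(P - √2*√P) = -16 + (4*P - 4*√2*√P) = -16 + 4*P - 4*√2*√P)
27 + 46*u(D(k(3))) = 27 + 46*(-16 + 4*(2*0/(-3 + 0)) - 4*√2*√(2*0/(-3 + 0))) = 27 + 46*(-16 + 4*(2*0/(-3)) - 4*√2*√(2*0/(-3))) = 27 + 46*(-16 + 4*(2*0*(-⅓)) - 4*√2*√(2*0*(-⅓))) = 27 + 46*(-16 + 4*0 - 4*√2*√0) = 27 + 46*(-16 + 0 - 4*√2*0) = 27 + 46*(-16 + 0 + 0) = 27 + 46*(-16) = 27 - 736 = -709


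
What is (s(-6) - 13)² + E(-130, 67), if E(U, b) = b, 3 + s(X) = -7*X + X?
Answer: 467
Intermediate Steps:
s(X) = -3 - 6*X (s(X) = -3 + (-7*X + X) = -3 - 6*X)
(s(-6) - 13)² + E(-130, 67) = ((-3 - 6*(-6)) - 13)² + 67 = ((-3 + 36) - 13)² + 67 = (33 - 13)² + 67 = 20² + 67 = 400 + 67 = 467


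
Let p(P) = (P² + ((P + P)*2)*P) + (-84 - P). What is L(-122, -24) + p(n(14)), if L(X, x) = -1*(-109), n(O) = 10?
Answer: 515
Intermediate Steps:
p(P) = -84 - P + 5*P² (p(P) = (P² + ((2*P)*2)*P) + (-84 - P) = (P² + (4*P)*P) + (-84 - P) = (P² + 4*P²) + (-84 - P) = 5*P² + (-84 - P) = -84 - P + 5*P²)
L(X, x) = 109
L(-122, -24) + p(n(14)) = 109 + (-84 - 1*10 + 5*10²) = 109 + (-84 - 10 + 5*100) = 109 + (-84 - 10 + 500) = 109 + 406 = 515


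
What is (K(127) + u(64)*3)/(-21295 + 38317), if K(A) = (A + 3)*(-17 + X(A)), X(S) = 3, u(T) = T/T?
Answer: -1817/17022 ≈ -0.10674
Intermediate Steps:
u(T) = 1
K(A) = -42 - 14*A (K(A) = (A + 3)*(-17 + 3) = (3 + A)*(-14) = -42 - 14*A)
(K(127) + u(64)*3)/(-21295 + 38317) = ((-42 - 14*127) + 1*3)/(-21295 + 38317) = ((-42 - 1778) + 3)/17022 = (-1820 + 3)*(1/17022) = -1817*1/17022 = -1817/17022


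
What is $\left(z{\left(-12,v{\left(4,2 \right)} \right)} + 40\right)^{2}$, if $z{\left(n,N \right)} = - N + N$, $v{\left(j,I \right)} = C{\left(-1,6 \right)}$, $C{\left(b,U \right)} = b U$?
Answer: $1600$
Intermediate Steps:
$C{\left(b,U \right)} = U b$
$v{\left(j,I \right)} = -6$ ($v{\left(j,I \right)} = 6 \left(-1\right) = -6$)
$z{\left(n,N \right)} = 0$
$\left(z{\left(-12,v{\left(4,2 \right)} \right)} + 40\right)^{2} = \left(0 + 40\right)^{2} = 40^{2} = 1600$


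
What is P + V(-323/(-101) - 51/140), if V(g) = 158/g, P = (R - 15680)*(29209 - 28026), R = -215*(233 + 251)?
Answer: -5675868582860/40069 ≈ -1.4165e+8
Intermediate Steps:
R = -104060 (R = -215*484 = -104060)
P = -141652420 (P = (-104060 - 15680)*(29209 - 28026) = -119740*1183 = -141652420)
P + V(-323/(-101) - 51/140) = -141652420 + 158/(-323/(-101) - 51/140) = -141652420 + 158/(-323*(-1/101) - 51*1/140) = -141652420 + 158/(323/101 - 51/140) = -141652420 + 158/(40069/14140) = -141652420 + 158*(14140/40069) = -141652420 + 2234120/40069 = -5675868582860/40069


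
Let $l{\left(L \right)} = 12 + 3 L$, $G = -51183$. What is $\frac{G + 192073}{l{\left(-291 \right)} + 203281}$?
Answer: $\frac{14089}{20242} \approx 0.69603$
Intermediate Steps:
$\frac{G + 192073}{l{\left(-291 \right)} + 203281} = \frac{-51183 + 192073}{\left(12 + 3 \left(-291\right)\right) + 203281} = \frac{140890}{\left(12 - 873\right) + 203281} = \frac{140890}{-861 + 203281} = \frac{140890}{202420} = 140890 \cdot \frac{1}{202420} = \frac{14089}{20242}$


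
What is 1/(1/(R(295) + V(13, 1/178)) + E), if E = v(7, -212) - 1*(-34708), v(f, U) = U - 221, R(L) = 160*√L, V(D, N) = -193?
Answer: 128784045359/4414073157987262 - 40*√295/2207036578993631 ≈ 2.9176e-5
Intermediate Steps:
v(f, U) = -221 + U
E = 34275 (E = (-221 - 212) - 1*(-34708) = -433 + 34708 = 34275)
1/(1/(R(295) + V(13, 1/178)) + E) = 1/(1/(160*√295 - 193) + 34275) = 1/(1/(-193 + 160*√295) + 34275) = 1/(34275 + 1/(-193 + 160*√295))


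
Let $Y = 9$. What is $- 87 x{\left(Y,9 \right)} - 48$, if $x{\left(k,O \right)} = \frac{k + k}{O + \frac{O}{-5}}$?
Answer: $- \frac{531}{2} \approx -265.5$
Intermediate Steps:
$x{\left(k,O \right)} = \frac{5 k}{2 O}$ ($x{\left(k,O \right)} = \frac{2 k}{O + O \left(- \frac{1}{5}\right)} = \frac{2 k}{O - \frac{O}{5}} = \frac{2 k}{\frac{4}{5} O} = 2 k \frac{5}{4 O} = \frac{5 k}{2 O}$)
$- 87 x{\left(Y,9 \right)} - 48 = - 87 \cdot \frac{5}{2} \cdot 9 \cdot \frac{1}{9} - 48 = \left(-87\right) \frac{5}{2} - 48 = - \frac{435}{2} - 48 = - \frac{531}{2}$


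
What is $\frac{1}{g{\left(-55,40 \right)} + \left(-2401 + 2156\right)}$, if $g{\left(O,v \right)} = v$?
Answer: $- \frac{1}{205} \approx -0.0048781$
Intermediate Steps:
$\frac{1}{g{\left(-55,40 \right)} + \left(-2401 + 2156\right)} = \frac{1}{40 + \left(-2401 + 2156\right)} = \frac{1}{40 - 245} = \frac{1}{-205} = - \frac{1}{205}$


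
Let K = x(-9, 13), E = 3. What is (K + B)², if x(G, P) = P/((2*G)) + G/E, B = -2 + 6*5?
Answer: 190969/324 ≈ 589.41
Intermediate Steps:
B = 28 (B = -2 + 30 = 28)
x(G, P) = G/3 + P/(2*G) (x(G, P) = P/((2*G)) + G/3 = P*(1/(2*G)) + G*(⅓) = P/(2*G) + G/3 = G/3 + P/(2*G))
K = -67/18 (K = (⅓)*(-9) + (½)*13/(-9) = -3 + (½)*13*(-⅑) = -3 - 13/18 = -67/18 ≈ -3.7222)
(K + B)² = (-67/18 + 28)² = (437/18)² = 190969/324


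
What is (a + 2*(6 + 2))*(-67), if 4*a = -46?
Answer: -603/2 ≈ -301.50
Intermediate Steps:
a = -23/2 (a = (¼)*(-46) = -23/2 ≈ -11.500)
(a + 2*(6 + 2))*(-67) = (-23/2 + 2*(6 + 2))*(-67) = (-23/2 + 2*8)*(-67) = (-23/2 + 16)*(-67) = (9/2)*(-67) = -603/2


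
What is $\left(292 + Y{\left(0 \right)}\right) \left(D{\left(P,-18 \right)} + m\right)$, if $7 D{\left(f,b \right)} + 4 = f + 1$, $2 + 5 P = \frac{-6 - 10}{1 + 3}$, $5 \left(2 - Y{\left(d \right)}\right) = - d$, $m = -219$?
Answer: $- \frac{322812}{5} \approx -64562.0$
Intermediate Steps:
$Y{\left(d \right)} = 2 + \frac{d}{5}$ ($Y{\left(d \right)} = 2 - \frac{\left(-1\right) d}{5} = 2 + \frac{d}{5}$)
$P = - \frac{6}{5}$ ($P = - \frac{2}{5} + \frac{\left(-6 - 10\right) \frac{1}{1 + 3}}{5} = - \frac{2}{5} + \frac{\left(-16\right) \frac{1}{4}}{5} = - \frac{2}{5} + \frac{1}{5} \left(-4\right) = - \frac{2}{5} - \frac{4}{5} = - \frac{6}{5} \approx -1.2$)
$D{\left(f,b \right)} = - \frac{3}{7} + \frac{f}{7}$ ($D{\left(f,b \right)} = - \frac{4}{7} + \frac{f + 1}{7} = - \frac{4}{7} + \frac{1 + f}{7} = - \frac{4}{7} + \left(\frac{1}{7} + \frac{f}{7}\right) = - \frac{3}{7} + \frac{f}{7}$)
$\left(292 + Y{\left(0 \right)}\right) \left(D{\left(P,-18 \right)} + m\right) = \left(292 + \left(2 + \frac{1}{5} \cdot 0\right)\right) \left(\left(- \frac{3}{7} + \frac{1}{7} \left(- \frac{6}{5}\right)\right) - 219\right) = \left(292 + \left(2 + 0\right)\right) \left(\left(- \frac{3}{7} - \frac{6}{35}\right) - 219\right) = \left(292 + 2\right) \left(- \frac{3}{5} - 219\right) = 294 \left(- \frac{1098}{5}\right) = - \frac{322812}{5}$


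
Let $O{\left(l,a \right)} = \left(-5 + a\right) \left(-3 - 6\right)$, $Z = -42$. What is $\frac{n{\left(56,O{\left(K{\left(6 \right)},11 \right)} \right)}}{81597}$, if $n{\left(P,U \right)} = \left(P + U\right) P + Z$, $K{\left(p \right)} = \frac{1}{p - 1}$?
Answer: $\frac{70}{81597} \approx 0.00085787$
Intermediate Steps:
$K{\left(p \right)} = \frac{1}{-1 + p}$
$O{\left(l,a \right)} = 45 - 9 a$ ($O{\left(l,a \right)} = \left(-5 + a\right) \left(-9\right) = 45 - 9 a$)
$n{\left(P,U \right)} = -42 + P \left(P + U\right)$ ($n{\left(P,U \right)} = \left(P + U\right) P - 42 = P \left(P + U\right) - 42 = -42 + P \left(P + U\right)$)
$\frac{n{\left(56,O{\left(K{\left(6 \right)},11 \right)} \right)}}{81597} = \frac{-42 + 56^{2} + 56 \left(45 - 99\right)}{81597} = \left(-42 + 3136 + 56 \left(45 - 99\right)\right) \frac{1}{81597} = \left(-42 + 3136 + 56 \left(-54\right)\right) \frac{1}{81597} = \left(-42 + 3136 - 3024\right) \frac{1}{81597} = 70 \cdot \frac{1}{81597} = \frac{70}{81597}$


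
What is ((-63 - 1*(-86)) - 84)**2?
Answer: 3721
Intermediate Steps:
((-63 - 1*(-86)) - 84)**2 = ((-63 + 86) - 84)**2 = (23 - 84)**2 = (-61)**2 = 3721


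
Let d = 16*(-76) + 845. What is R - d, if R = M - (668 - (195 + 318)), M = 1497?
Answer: 1713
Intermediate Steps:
d = -371 (d = -1216 + 845 = -371)
R = 1342 (R = 1497 - (668 - (195 + 318)) = 1497 - (668 - 1*513) = 1497 - (668 - 513) = 1497 - 1*155 = 1497 - 155 = 1342)
R - d = 1342 - 1*(-371) = 1342 + 371 = 1713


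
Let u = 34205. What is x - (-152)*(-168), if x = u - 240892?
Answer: -232223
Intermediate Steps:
x = -206687 (x = 34205 - 240892 = -206687)
x - (-152)*(-168) = -206687 - (-152)*(-168) = -206687 - 1*25536 = -206687 - 25536 = -232223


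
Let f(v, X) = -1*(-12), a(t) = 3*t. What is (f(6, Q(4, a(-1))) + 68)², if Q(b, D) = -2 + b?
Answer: 6400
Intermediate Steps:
f(v, X) = 12
(f(6, Q(4, a(-1))) + 68)² = (12 + 68)² = 80² = 6400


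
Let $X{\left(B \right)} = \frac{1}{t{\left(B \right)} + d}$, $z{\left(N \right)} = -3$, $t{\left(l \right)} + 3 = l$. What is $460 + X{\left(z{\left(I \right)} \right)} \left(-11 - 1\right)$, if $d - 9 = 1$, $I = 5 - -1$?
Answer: $457$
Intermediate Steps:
$I = 6$ ($I = 5 + 1 = 6$)
$d = 10$ ($d = 9 + 1 = 10$)
$t{\left(l \right)} = -3 + l$
$X{\left(B \right)} = \frac{1}{7 + B}$ ($X{\left(B \right)} = \frac{1}{\left(-3 + B\right) + 10} = \frac{1}{7 + B}$)
$460 + X{\left(z{\left(I \right)} \right)} \left(-11 - 1\right) = 460 + \frac{-11 - 1}{7 - 3} = 460 + \frac{1}{4} \left(-12\right) = 460 - 3 = 457$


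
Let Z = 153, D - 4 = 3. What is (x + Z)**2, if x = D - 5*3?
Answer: 21025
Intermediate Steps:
D = 7 (D = 4 + 3 = 7)
x = -8 (x = 7 - 5*3 = 7 - 15 = -8)
(x + Z)**2 = (-8 + 153)**2 = 145**2 = 21025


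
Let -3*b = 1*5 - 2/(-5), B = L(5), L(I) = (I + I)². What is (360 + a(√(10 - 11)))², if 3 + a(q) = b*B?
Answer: 31329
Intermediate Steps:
L(I) = 4*I² (L(I) = (2*I)² = 4*I²)
B = 100 (B = 4*5² = 4*25 = 100)
b = -9/5 (b = -(1*5 - 2/(-5))/3 = -(5 - 2*(-⅕))/3 = -(5 + ⅖)/3 = -⅓*27/5 = -9/5 ≈ -1.8000)
a(q) = -183 (a(q) = -3 - 9/5*100 = -3 - 180 = -183)
(360 + a(√(10 - 11)))² = (360 - 183)² = 177² = 31329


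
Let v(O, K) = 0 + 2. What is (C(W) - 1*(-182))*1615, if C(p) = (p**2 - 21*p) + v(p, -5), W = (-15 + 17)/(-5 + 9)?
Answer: 1122425/4 ≈ 2.8061e+5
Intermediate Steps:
v(O, K) = 2
W = 1/2 (W = 2/4 = 2*(1/4) = 1/2 ≈ 0.50000)
C(p) = 2 + p**2 - 21*p (C(p) = (p**2 - 21*p) + 2 = 2 + p**2 - 21*p)
(C(W) - 1*(-182))*1615 = ((2 + (1/2)**2 - 21*1/2) - 1*(-182))*1615 = ((2 + 1/4 - 21/2) + 182)*1615 = (-33/4 + 182)*1615 = (695/4)*1615 = 1122425/4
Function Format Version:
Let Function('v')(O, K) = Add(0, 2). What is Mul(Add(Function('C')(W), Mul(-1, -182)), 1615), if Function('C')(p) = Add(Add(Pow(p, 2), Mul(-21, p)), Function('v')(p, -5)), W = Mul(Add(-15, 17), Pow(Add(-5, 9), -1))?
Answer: Rational(1122425, 4) ≈ 2.8061e+5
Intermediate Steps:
Function('v')(O, K) = 2
W = Rational(1, 2) (W = Mul(2, Pow(4, -1)) = Mul(2, Rational(1, 4)) = Rational(1, 2) ≈ 0.50000)
Function('C')(p) = Add(2, Pow(p, 2), Mul(-21, p)) (Function('C')(p) = Add(Add(Pow(p, 2), Mul(-21, p)), 2) = Add(2, Pow(p, 2), Mul(-21, p)))
Mul(Add(Function('C')(W), Mul(-1, -182)), 1615) = Mul(Add(Add(2, Pow(Rational(1, 2), 2), Mul(-21, Rational(1, 2))), Mul(-1, -182)), 1615) = Mul(Add(Add(2, Rational(1, 4), Rational(-21, 2)), 182), 1615) = Mul(Add(Rational(-33, 4), 182), 1615) = Mul(Rational(695, 4), 1615) = Rational(1122425, 4)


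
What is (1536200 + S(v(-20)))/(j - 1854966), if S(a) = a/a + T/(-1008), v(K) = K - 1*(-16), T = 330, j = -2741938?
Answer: -258081713/772279872 ≈ -0.33418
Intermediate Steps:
v(K) = 16 + K (v(K) = K + 16 = 16 + K)
S(a) = 113/168 (S(a) = a/a + 330/(-1008) = 1 + 330*(-1/1008) = 1 - 55/168 = 113/168)
(1536200 + S(v(-20)))/(j - 1854966) = (1536200 + 113/168)/(-2741938 - 1854966) = (258081713/168)/(-4596904) = (258081713/168)*(-1/4596904) = -258081713/772279872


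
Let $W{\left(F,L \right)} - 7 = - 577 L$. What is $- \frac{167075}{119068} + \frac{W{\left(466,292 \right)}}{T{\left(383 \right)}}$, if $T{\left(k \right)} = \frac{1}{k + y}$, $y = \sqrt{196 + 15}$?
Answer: $- \frac{7683064211063}{119068} - 168477 \sqrt{211} \approx -6.6974 \cdot 10^{7}$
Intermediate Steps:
$W{\left(F,L \right)} = 7 - 577 L$
$y = \sqrt{211} \approx 14.526$
$T{\left(k \right)} = \frac{1}{k + \sqrt{211}}$
$- \frac{167075}{119068} + \frac{W{\left(466,292 \right)}}{T{\left(383 \right)}} = - \frac{167075}{119068} + \frac{7 - 168484}{\frac{1}{383 + \sqrt{211}}} = \left(-167075\right) \frac{1}{119068} + \left(7 - 168484\right) \left(383 + \sqrt{211}\right) = - \frac{167075}{119068} - 168477 \left(383 + \sqrt{211}\right) = - \frac{167075}{119068} - \left(64526691 + 168477 \sqrt{211}\right) = - \frac{7683064211063}{119068} - 168477 \sqrt{211}$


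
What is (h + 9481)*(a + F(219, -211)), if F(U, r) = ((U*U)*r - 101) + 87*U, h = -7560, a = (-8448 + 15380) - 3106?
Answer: -19396323553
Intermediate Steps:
a = 3826 (a = 6932 - 3106 = 3826)
F(U, r) = -101 + 87*U + r*U² (F(U, r) = (U²*r - 101) + 87*U = (r*U² - 101) + 87*U = (-101 + r*U²) + 87*U = -101 + 87*U + r*U²)
(h + 9481)*(a + F(219, -211)) = (-7560 + 9481)*(3826 + (-101 + 87*219 - 211*219²)) = 1921*(3826 + (-101 + 19053 - 211*47961)) = 1921*(3826 + (-101 + 19053 - 10119771)) = 1921*(3826 - 10100819) = 1921*(-10096993) = -19396323553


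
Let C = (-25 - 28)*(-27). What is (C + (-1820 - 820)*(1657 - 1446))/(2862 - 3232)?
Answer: 555609/370 ≈ 1501.6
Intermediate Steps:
C = 1431 (C = -53*(-27) = 1431)
(C + (-1820 - 820)*(1657 - 1446))/(2862 - 3232) = (1431 + (-1820 - 820)*(1657 - 1446))/(2862 - 3232) = (1431 - 2640*211)/(-370) = (1431 - 557040)*(-1/370) = -555609*(-1/370) = 555609/370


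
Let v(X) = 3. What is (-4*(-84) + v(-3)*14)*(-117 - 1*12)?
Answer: -48762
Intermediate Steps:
(-4*(-84) + v(-3)*14)*(-117 - 1*12) = (-4*(-84) + 3*14)*(-117 - 1*12) = (336 + 42)*(-117 - 12) = 378*(-129) = -48762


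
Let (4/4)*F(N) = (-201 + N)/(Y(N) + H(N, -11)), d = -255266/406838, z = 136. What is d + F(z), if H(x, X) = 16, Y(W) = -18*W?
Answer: -297181221/494715008 ≈ -0.60071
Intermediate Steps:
d = -127633/203419 (d = -255266*1/406838 = -127633/203419 ≈ -0.62744)
F(N) = (-201 + N)/(16 - 18*N) (F(N) = (-201 + N)/(-18*N + 16) = (-201 + N)/(16 - 18*N))
d + F(z) = -127633/203419 + (201 - 1*136)/(2*(-8 + 9*136)) = -127633/203419 + (201 - 136)/(2*(-8 + 1224)) = -127633/203419 + (½)*65/1216 = -127633/203419 + (½)*(1/1216)*65 = -127633/203419 + 65/2432 = -297181221/494715008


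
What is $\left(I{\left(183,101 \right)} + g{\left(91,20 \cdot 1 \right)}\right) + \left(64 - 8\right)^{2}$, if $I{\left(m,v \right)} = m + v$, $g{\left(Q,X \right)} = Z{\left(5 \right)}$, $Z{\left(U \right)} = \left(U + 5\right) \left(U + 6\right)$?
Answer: $3530$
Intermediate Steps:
$Z{\left(U \right)} = \left(5 + U\right) \left(6 + U\right)$
$g{\left(Q,X \right)} = 110$ ($g{\left(Q,X \right)} = 30 + 5^{2} + 11 \cdot 5 = 30 + 25 + 55 = 110$)
$\left(I{\left(183,101 \right)} + g{\left(91,20 \cdot 1 \right)}\right) + \left(64 - 8\right)^{2} = \left(\left(183 + 101\right) + 110\right) + \left(64 - 8\right)^{2} = \left(284 + 110\right) + 56^{2} = 394 + 3136 = 3530$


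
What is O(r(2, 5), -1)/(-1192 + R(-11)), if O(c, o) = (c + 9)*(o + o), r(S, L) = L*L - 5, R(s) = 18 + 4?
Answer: 29/585 ≈ 0.049573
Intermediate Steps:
R(s) = 22
r(S, L) = -5 + L**2 (r(S, L) = L**2 - 5 = -5 + L**2)
O(c, o) = 2*o*(9 + c) (O(c, o) = (9 + c)*(2*o) = 2*o*(9 + c))
O(r(2, 5), -1)/(-1192 + R(-11)) = (2*(-1)*(9 + (-5 + 5**2)))/(-1192 + 22) = (2*(-1)*(9 + (-5 + 25)))/(-1170) = -(-1)*(9 + 20)/585 = -(-1)*29/585 = -1/1170*(-58) = 29/585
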